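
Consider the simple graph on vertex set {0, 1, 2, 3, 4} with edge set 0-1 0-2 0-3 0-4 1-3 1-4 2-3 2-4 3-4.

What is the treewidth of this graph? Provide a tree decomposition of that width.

Every bag has size at most 4, so the width is 4 − 1 = 3 and tw(G) ≤ 3. Conversely, {0, 1, 3, 4} is a clique of size 4, and the vertices of any clique must share a bag in every tree decomposition; so some bag has ≥ 4 vertices and tw(G) ≥ 3. Therefore the treewidth is 3.

Treewidth 3.
One optimal decomposition is:
Bags: B1 = {0, 1, 3, 4}  B2 = {0, 2, 3, 4}
Tree: B1–B2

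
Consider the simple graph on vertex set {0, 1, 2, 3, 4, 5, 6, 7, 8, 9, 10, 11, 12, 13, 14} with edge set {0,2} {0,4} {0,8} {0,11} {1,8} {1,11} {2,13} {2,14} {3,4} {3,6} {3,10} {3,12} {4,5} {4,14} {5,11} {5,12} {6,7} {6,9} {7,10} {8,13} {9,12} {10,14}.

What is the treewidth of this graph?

3

A width-3 tree decomposition is:
Bags: B1 = {6, 7, 9, 12}  B2 = {3, 6, 7, 12}  B3 = {3, 7, 10, 12}  B4 = {3, 5, 10, 12}  B5 = {3, 4, 5, 10}  B6 = {4, 5, 10, 14}  B7 = {4, 5, 11, 14}  B8 = {0, 4, 11, 14}  B9 = {0, 2, 11, 14}  B10 = {0, 1, 2, 11}  B11 = {0, 1, 2, 8}  B12 = {1, 2, 8, 13}
Tree: B1–B2, B2–B3, B3–B4, B4–B5, B5–B6, B6–B7, B7–B8, B8–B9, B9–B10, B10–B11, B11–B12
The largest bag has 4 vertices, giving width 3; this decomposition certifies tw(G) ≤ 3. For the lower bound: the 4 vertex sets {6,7,9}, {12}, {3}, {4,5,10,14} are disjoint, each induces a connected subgraph, and every pair is joined by at least one edge of G. Contracting each set to a single vertex therefore yields K_{4} as a minor, and since treewidth is minor-monotone, tw(G) ≥ tw(K_{4}) = 3. Combining the bounds, tw(G) = 3.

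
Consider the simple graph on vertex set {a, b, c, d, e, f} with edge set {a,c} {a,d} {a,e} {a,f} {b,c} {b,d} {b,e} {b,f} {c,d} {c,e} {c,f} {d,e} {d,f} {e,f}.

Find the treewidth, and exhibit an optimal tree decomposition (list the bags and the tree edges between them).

Treewidth 4.
One optimal decomposition is:
Bags: B1 = {a, c, d, e, f}  B2 = {b, c, d, e, f}
Tree: B1–B2

Every bag has size at most 5, so the width is 5 − 1 = 4 and tw(G) ≤ 4. For the lower bound, the 5 vertices {a, c, d, e, f} are pairwise adjacent, and any tree decomposition puts a clique entirely inside one bag — forcing width ≥ 4. Combining the bounds, tw(G) = 4.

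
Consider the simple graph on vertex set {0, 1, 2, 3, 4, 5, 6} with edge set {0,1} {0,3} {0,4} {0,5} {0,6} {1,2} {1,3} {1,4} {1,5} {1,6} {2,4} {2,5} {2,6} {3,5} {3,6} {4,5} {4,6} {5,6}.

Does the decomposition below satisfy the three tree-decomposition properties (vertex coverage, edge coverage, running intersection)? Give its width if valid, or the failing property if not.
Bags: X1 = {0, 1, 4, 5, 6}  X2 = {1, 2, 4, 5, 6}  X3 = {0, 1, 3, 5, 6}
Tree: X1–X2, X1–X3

Yes; width 4.

Checking the three conditions: (i) the bags cover all of {0, 1, 2, 3, 4, 5, 6}; (ii) for each edge, some bag contains both endpoints; (iii) the bags containing any fixed vertex form a subtree. All hold, so the decomposition is valid with width 5 − 1 = 4.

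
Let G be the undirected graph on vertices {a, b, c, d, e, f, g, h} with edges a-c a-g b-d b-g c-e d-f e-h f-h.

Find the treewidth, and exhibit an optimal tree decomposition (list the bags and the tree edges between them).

Treewidth 2.
Bags: B1 = {a, b, g}  B2 = {a, b, d}  B3 = {a, d, f}  B4 = {a, f, h}  B5 = {a, e, h}  B6 = {a, c, e}
Tree: B1–B2, B2–B3, B3–B4, B4–B5, B5–B6

Each bag holds 3 vertices, so the decomposition has width 2, which upper-bounds the treewidth. The edges a–g–b–d–f–h–e–c–a form a cycle, so G is not a tree and its treewidth is at least 2. The upper and lower bounds meet at 2, so that is the treewidth.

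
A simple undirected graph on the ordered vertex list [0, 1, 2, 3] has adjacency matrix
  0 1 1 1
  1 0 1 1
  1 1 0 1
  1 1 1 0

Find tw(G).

A width-3 tree decomposition is:
Bags: B1 = {0, 1, 2, 3}
Tree: (single bag)
With just one bag of size 4, the width is 4 − 1 = 3, so tw(G) ≤ 3. For the lower bound, the 4 vertices {0, 1, 2, 3} are pairwise adjacent, and any tree decomposition puts a clique entirely inside one bag — forcing width ≥ 3. Therefore the treewidth is 3.

3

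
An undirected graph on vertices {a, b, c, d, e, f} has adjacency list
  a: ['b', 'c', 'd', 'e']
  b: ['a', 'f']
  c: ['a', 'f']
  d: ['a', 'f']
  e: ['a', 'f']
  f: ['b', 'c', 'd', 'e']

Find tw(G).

A width-2 tree decomposition is:
Bags: B1 = {a, e, f}  B2 = {a, d, f}  B3 = {a, c, f}  B4 = {a, b, f}
Tree: B1–B2, B2–B3, B3–B4
Each bag holds 3 vertices, so the decomposition has width 2, which upper-bounds the treewidth. The edges e–a–d–f–e form a cycle, so G is not a tree and its treewidth is at least 2. Therefore the treewidth is 2.

2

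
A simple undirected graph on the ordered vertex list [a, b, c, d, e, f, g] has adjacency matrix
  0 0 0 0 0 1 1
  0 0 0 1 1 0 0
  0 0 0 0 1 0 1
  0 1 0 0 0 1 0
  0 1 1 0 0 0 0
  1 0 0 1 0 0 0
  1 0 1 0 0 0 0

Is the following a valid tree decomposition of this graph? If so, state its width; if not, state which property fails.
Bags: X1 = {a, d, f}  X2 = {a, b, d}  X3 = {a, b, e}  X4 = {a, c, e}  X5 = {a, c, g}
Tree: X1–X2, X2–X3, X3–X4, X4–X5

Yes; width 2.

Vertex coverage: the bags together contain {a, b, c, d, e, f, g}, the full vertex set. Edge coverage: each edge of G has both endpoints in at least one bag. Running intersection: for every vertex, the bags containing it form a connected subtree. All three properties hold, so this is a valid tree decomposition of width max|bag| − 1 = 2, and hence tw(G) ≤ 2.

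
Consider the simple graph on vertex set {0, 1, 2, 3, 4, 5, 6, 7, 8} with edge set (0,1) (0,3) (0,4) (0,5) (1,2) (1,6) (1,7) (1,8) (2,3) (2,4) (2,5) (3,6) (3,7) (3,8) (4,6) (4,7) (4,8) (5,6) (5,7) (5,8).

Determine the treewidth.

A width-4 tree decomposition is:
Bags: B1 = {1, 2, 3, 4, 5}  B2 = {1, 3, 4, 5, 8}  B3 = {1, 3, 4, 5, 6}  B4 = {1, 3, 4, 5, 7}  B5 = {0, 1, 3, 4, 5}
Tree: B1–B2, B2–B3, B3–B4, B4–B5
Every bag has size at most 5, so the width is 5 − 1 = 4 and tw(G) ≤ 4. For the lower bound: the 5 vertex sets {2,3}, {5,8}, {1,6}, {4}, {7} are disjoint, each induces a connected subgraph, and every pair is joined by at least one edge of G. Contracting each set to a single vertex therefore yields K_{5} as a minor, and since treewidth is minor-monotone, tw(G) ≥ tw(K_{5}) = 4. Combining the bounds, tw(G) = 4.

4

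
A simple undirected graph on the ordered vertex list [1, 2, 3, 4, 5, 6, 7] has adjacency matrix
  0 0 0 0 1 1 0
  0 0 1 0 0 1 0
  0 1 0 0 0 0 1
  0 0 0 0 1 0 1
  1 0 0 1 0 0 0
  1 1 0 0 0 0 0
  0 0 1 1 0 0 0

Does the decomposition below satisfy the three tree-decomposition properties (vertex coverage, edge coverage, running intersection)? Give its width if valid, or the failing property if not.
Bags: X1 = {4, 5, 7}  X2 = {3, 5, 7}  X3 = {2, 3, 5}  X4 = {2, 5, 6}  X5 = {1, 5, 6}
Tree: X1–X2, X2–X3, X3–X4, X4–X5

Yes; width 2.

Every vertex of G appears in some bag (union = {1, 2, 3, 4, 5, 6, 7}); every edge is covered by a bag; and for each vertex v the set of bags containing v is connected in the bag tree. The decomposition is therefore valid. The largest bag has 3 vertices, so the width is 2.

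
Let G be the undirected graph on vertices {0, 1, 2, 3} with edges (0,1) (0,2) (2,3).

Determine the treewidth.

A width-1 tree decomposition is:
Bags: B1 = {0, 1}  B2 = {0, 2}  B3 = {2, 3}
Tree: B1–B2, B2–B3
The largest bag has 2 vertices, giving width 1; this decomposition certifies tw(G) ≤ 1. Any graph with an edge has treewidth ≥ 1, and G has the edge 1–0. Hence tw(G) = 1 exactly.

1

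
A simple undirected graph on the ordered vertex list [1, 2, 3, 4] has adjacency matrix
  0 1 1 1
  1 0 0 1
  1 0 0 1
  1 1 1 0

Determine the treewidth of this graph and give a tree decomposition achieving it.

Treewidth 2.
One such decomposition:
Bags: B1 = {1, 3, 4}  B2 = {1, 2, 4}
Tree: B1–B2

Each bag holds 3 vertices, so the decomposition has width 2, which upper-bounds the treewidth. On the other hand G contains the 3-clique {1, 2, 4}. A clique must lie in a single bag of any decomposition, so no decomposition can have width below 2. Therefore the treewidth is 2.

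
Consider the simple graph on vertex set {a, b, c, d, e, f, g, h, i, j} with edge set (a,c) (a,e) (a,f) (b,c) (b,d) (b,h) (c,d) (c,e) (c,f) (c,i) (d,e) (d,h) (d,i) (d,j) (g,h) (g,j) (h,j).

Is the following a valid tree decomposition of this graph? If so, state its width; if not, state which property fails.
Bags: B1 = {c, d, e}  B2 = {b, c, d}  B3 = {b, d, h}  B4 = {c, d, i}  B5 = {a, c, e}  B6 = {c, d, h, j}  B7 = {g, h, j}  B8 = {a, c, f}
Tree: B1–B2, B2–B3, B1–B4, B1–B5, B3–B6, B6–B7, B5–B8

A tree decomposition must satisfy three properties: every vertex lies in some bag; for every edge, both endpoints lie together in some bag; and for every vertex, the bags containing it form a connected subtree. Here bags containing vertex c are not connected in the tree, so the decomposition is invalid.

No — bags containing vertex c are not connected in the tree.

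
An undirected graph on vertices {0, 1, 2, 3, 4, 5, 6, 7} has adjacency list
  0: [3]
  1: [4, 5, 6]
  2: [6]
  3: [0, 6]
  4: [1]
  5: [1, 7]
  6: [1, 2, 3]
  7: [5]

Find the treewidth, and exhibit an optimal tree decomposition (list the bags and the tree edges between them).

Every bag has size at most 2, so the width is 2 − 1 = 1 and tw(G) ≤ 1. G has an edge, so its treewidth is at least 1. Therefore the treewidth is 1.

Treewidth 1.
Bags: B1 = {1, 5}  B2 = {1, 4}  B3 = {5, 7}  B4 = {1, 6}  B5 = {3, 6}  B6 = {0, 3}  B7 = {2, 6}
Tree: B1–B2, B1–B3, B1–B4, B4–B5, B5–B6, B5–B7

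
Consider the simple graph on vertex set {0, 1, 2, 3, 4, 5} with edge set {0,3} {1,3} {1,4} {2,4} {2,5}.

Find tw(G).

1

A width-1 tree decomposition is:
Bags: B1 = {0, 3}  B2 = {1, 3}  B3 = {1, 4}  B4 = {2, 4}  B5 = {2, 5}
Tree: B1–B2, B2–B3, B3–B4, B4–B5
Each bag holds 2 vertices, so the decomposition has width 1, which upper-bounds the treewidth. Since G has at least one edge (e.g. 0–3), it is not an edgeless graph, so tw(G) ≥ 1. Hence tw(G) = 1 exactly.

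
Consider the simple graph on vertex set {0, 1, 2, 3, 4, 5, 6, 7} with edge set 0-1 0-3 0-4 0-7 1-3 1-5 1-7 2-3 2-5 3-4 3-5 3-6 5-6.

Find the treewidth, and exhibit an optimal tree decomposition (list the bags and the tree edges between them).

Each bag holds 3 vertices, so the decomposition has width 2, which upper-bounds the treewidth. On the other hand G contains the 3-clique {0, 1, 3}. A clique must lie in a single bag of any decomposition, so no decomposition can have width below 2. Hence tw(G) = 2 exactly.

Treewidth 2.
One optimal decomposition is:
Bags: B1 = {0, 1, 3}  B2 = {1, 3, 5}  B3 = {0, 1, 7}  B4 = {2, 3, 5}  B5 = {3, 5, 6}  B6 = {0, 3, 4}
Tree: B1–B2, B1–B3, B2–B4, B2–B5, B1–B6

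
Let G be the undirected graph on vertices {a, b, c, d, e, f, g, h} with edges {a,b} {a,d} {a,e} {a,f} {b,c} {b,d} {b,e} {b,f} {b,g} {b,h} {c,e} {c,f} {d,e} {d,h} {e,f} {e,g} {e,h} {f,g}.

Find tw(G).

A width-3 tree decomposition is:
Bags: B1 = {a, b, d, e}  B2 = {a, b, e, f}  B3 = {b, e, f, g}  B4 = {b, c, e, f}  B5 = {b, d, e, h}
Tree: B1–B2, B2–B3, B2–B4, B1–B5
The largest bag has 4 vertices, giving width 3; this decomposition certifies tw(G) ≤ 3. For the lower bound, the 4 vertices {b, d, e, h} are pairwise adjacent, and any tree decomposition puts a clique entirely inside one bag — forcing width ≥ 3. Therefore the treewidth is 3.

3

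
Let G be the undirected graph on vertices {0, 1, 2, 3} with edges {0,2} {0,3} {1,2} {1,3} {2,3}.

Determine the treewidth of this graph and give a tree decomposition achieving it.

Treewidth 2.
One such decomposition:
Bags: B1 = {0, 2, 3}  B2 = {1, 2, 3}
Tree: B1–B2

The largest bag has 3 vertices, giving width 2; this decomposition certifies tw(G) ≤ 2. On the other hand G contains the 3-clique {0, 2, 3}. A clique must lie in a single bag of any decomposition, so no decomposition can have width below 2. Therefore the treewidth is 2.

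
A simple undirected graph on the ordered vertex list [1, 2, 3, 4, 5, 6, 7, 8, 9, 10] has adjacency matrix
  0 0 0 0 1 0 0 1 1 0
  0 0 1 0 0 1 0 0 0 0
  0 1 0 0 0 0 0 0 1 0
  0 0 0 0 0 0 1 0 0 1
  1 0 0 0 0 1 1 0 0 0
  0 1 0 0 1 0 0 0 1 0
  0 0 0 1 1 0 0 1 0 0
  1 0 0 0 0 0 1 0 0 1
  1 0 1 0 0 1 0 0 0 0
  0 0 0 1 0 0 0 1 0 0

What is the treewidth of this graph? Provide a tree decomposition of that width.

Treewidth 2.
Bags: B1 = {2, 3, 9}  B2 = {2, 6, 9}  B3 = {1, 6, 9}  B4 = {1, 5, 6}  B5 = {1, 5, 8}  B6 = {5, 7, 8}  B7 = {7, 8, 10}  B8 = {4, 7, 10}
Tree: B1–B2, B2–B3, B3–B4, B4–B5, B5–B6, B6–B7, B7–B8

Each bag holds 3 vertices, so the decomposition has width 2, which upper-bounds the treewidth. Since 3–2–6–9–3 is a cycle in G, G is not acyclic. Forests are exactly the graphs of treewidth ≤ 1, so tw(G) ≥ 2. Therefore the treewidth is 2.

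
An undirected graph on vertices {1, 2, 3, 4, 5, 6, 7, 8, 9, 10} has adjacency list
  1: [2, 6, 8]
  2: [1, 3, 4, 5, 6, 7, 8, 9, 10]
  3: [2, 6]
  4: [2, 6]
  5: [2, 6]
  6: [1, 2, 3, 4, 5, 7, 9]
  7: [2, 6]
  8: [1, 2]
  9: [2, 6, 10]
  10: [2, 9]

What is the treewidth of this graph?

A width-2 tree decomposition is:
Bags: B1 = {2, 6, 9}  B2 = {2, 4, 6}  B3 = {1, 2, 6}  B4 = {2, 3, 6}  B5 = {2, 5, 6}  B6 = {2, 6, 7}  B7 = {1, 2, 8}  B8 = {2, 9, 10}
Tree: B1–B2, B2–B3, B2–B4, B2–B5, B5–B6, B3–B7, B1–B8
Every bag has size at most 3, so the width is 3 − 1 = 2 and tw(G) ≤ 2. On the other hand G contains the 3-clique {1, 2, 8}. A clique must lie in a single bag of any decomposition, so no decomposition can have width below 2. Combining the bounds, tw(G) = 2.

2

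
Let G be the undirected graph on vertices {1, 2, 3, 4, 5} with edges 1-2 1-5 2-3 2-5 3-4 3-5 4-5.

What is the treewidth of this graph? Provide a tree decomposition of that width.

Every bag has size at most 3, so the width is 3 − 1 = 2 and tw(G) ≤ 2. Conversely, {1, 2, 5} is a clique of size 3, and the vertices of any clique must share a bag in every tree decomposition; so some bag has ≥ 3 vertices and tw(G) ≥ 2. Therefore the treewidth is 2.

Treewidth 2.
Bags: B1 = {1, 2, 5}  B2 = {2, 3, 5}  B3 = {3, 4, 5}
Tree: B1–B2, B2–B3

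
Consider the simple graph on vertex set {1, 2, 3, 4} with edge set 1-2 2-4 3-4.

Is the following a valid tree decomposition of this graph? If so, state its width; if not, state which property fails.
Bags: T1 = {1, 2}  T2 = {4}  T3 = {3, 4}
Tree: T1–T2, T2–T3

A tree decomposition must satisfy three properties: every vertex lies in some bag; for every edge, both endpoints lie together in some bag; and for every vertex, the bags containing it form a connected subtree. Here edge (2,4) lies in no bag, so the decomposition is invalid.

No — edge (2,4) lies in no bag.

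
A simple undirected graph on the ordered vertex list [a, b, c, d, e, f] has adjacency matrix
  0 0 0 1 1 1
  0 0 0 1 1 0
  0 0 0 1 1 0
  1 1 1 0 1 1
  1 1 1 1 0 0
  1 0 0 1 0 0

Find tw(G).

A width-2 tree decomposition is:
Bags: B1 = {a, d, e}  B2 = {c, d, e}  B3 = {a, d, f}  B4 = {b, d, e}
Tree: B1–B2, B1–B3, B1–B4
Each bag holds 3 vertices, so the decomposition has width 2, which upper-bounds the treewidth. On the other hand G contains the 3-clique {c, d, e}. A clique must lie in a single bag of any decomposition, so no decomposition can have width below 2. The upper and lower bounds meet at 2, so that is the treewidth.

2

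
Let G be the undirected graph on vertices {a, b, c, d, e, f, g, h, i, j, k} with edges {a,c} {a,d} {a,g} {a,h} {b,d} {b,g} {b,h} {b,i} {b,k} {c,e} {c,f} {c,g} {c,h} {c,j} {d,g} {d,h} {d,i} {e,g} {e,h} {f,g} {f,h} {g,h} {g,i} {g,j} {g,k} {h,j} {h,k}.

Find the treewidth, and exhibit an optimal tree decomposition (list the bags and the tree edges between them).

Treewidth 3.
Bags: B1 = {c, f, g, h}  B2 = {a, c, g, h}  B3 = {a, d, g, h}  B4 = {b, d, g, h}  B5 = {c, e, g, h}  B6 = {b, g, h, k}  B7 = {c, g, h, j}  B8 = {b, d, g, i}
Tree: B1–B2, B2–B3, B3–B4, B2–B5, B4–B6, B2–B7, B4–B8

Every bag has size at most 4, so the width is 4 − 1 = 3 and tw(G) ≤ 3. On the other hand G contains the 4-clique {a, d, g, h}. A clique must lie in a single bag of any decomposition, so no decomposition can have width below 3. Hence tw(G) = 3 exactly.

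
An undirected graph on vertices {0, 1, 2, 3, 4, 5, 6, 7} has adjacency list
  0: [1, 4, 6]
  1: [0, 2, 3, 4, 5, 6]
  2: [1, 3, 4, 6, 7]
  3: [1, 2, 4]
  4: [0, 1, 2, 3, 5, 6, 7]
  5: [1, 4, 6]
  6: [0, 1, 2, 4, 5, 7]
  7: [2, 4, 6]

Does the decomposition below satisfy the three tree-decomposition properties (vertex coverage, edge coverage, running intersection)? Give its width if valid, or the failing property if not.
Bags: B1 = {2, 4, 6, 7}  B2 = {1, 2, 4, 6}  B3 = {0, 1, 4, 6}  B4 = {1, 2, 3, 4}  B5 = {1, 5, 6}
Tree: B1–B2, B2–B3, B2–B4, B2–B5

A tree decomposition must satisfy three properties: every vertex lies in some bag; for every edge, both endpoints lie together in some bag; and for every vertex, the bags containing it form a connected subtree. Here edge (4,5) lies in no bag, so the decomposition is invalid.

No — edge (4,5) lies in no bag.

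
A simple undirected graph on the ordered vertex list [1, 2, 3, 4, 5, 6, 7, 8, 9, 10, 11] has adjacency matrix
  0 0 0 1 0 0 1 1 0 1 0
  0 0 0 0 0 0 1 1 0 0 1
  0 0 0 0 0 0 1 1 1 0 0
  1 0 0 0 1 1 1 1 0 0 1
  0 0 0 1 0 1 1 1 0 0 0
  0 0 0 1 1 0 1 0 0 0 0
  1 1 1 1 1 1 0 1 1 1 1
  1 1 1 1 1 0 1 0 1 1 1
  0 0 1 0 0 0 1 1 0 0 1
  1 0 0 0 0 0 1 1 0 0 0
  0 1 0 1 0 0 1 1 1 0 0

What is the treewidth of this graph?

A width-3 tree decomposition is:
Bags: B1 = {4, 7, 8, 11}  B2 = {4, 5, 7, 8}  B3 = {1, 4, 7, 8}  B4 = {7, 8, 9, 11}  B5 = {1, 7, 8, 10}  B6 = {4, 5, 6, 7}  B7 = {3, 7, 8, 9}  B8 = {2, 7, 8, 11}
Tree: B1–B2, B1–B3, B1–B4, B3–B5, B2–B6, B4–B7, B1–B8
Every bag has size at most 4, so the width is 4 − 1 = 3 and tw(G) ≤ 3. Conversely, {2, 7, 8, 11} is a clique of size 4, and the vertices of any clique must share a bag in every tree decomposition; so some bag has ≥ 4 vertices and tw(G) ≥ 3. Combining the bounds, tw(G) = 3.

3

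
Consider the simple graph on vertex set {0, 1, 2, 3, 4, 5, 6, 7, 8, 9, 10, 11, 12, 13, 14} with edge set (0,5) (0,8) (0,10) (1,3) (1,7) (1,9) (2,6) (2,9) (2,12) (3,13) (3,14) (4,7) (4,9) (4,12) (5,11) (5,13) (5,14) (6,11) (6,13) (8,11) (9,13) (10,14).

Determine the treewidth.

A width-3 tree decomposition is:
Bags: B1 = {0, 8, 10, 14}  B2 = {0, 5, 8, 14}  B3 = {5, 8, 11, 14}  B4 = {3, 5, 11, 14}  B5 = {3, 5, 11, 13}  B6 = {3, 6, 11, 13}  B7 = {1, 3, 6, 13}  B8 = {1, 6, 9, 13}  B9 = {1, 2, 6, 9}  B10 = {1, 2, 7, 9}  B11 = {2, 4, 7, 9}  B12 = {2, 4, 7, 12}
Tree: B1–B2, B2–B3, B3–B4, B4–B5, B5–B6, B6–B7, B7–B8, B8–B9, B9–B10, B10–B11, B11–B12
Every bag has size at most 4, so the width is 4 − 1 = 3 and tw(G) ≤ 3. For the lower bound: the 4 vertex sets {0,8,10}, {14}, {5}, {3,6,11,13} are disjoint, each induces a connected subgraph, and every pair is joined by at least one edge of G. Contracting each set to a single vertex therefore yields K_{4} as a minor, and since treewidth is minor-monotone, tw(G) ≥ tw(K_{4}) = 3. The upper and lower bounds meet at 3, so that is the treewidth.

3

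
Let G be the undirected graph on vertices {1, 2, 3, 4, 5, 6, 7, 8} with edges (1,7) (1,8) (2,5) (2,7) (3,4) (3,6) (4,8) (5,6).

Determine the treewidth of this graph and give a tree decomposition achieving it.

Each bag holds 3 vertices, so the decomposition has width 2, which upper-bounds the treewidth. For the lower bound, G contains the cycle 3–4–8–1–7–2–5–6–3, so G is not a forest; only forests have treewidth ≤ 1, hence tw(G) ≥ 2. Therefore the treewidth is 2.

Treewidth 2.
One such decomposition:
Bags: B1 = {3, 4, 8}  B2 = {1, 3, 8}  B3 = {1, 3, 7}  B4 = {2, 3, 7}  B5 = {2, 3, 5}  B6 = {3, 5, 6}
Tree: B1–B2, B2–B3, B3–B4, B4–B5, B5–B6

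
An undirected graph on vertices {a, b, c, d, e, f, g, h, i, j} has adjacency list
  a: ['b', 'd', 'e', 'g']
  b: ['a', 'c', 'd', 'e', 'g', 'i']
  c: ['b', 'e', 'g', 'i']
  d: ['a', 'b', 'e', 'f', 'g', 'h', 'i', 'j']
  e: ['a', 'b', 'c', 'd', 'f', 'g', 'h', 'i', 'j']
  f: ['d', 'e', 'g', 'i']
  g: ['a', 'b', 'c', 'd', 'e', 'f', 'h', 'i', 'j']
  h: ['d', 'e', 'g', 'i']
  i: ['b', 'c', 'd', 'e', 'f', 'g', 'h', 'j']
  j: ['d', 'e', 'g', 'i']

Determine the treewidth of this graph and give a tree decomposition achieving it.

Treewidth 4.
One optimal decomposition is:
Bags: B1 = {d, e, g, h, i}  B2 = {d, e, f, g, i}  B3 = {b, d, e, g, i}  B4 = {d, e, g, i, j}  B5 = {a, b, d, e, g}  B6 = {b, c, e, g, i}
Tree: B1–B2, B1–B3, B3–B4, B3–B5, B3–B6

Every bag has size at most 5, so the width is 5 − 1 = 4 and tw(G) ≤ 4. For the lower bound, the 5 vertices {a, b, d, e, g} are pairwise adjacent, and any tree decomposition puts a clique entirely inside one bag — forcing width ≥ 4. Combining the bounds, tw(G) = 4.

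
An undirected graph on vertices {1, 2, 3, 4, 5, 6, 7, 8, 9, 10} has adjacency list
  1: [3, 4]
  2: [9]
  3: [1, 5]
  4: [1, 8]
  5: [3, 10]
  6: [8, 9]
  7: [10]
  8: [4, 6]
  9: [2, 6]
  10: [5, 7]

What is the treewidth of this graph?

A width-1 tree decomposition is:
Bags: B1 = {7, 10}  B2 = {5, 10}  B3 = {3, 5}  B4 = {1, 3}  B5 = {1, 4}  B6 = {4, 8}  B7 = {6, 8}  B8 = {6, 9}  B9 = {2, 9}
Tree: B1–B2, B2–B3, B3–B4, B4–B5, B5–B6, B6–B7, B7–B8, B8–B9
Every bag has size at most 2, so the width is 2 − 1 = 1 and tw(G) ≤ 1. G has an edge, so its treewidth is at least 1. Therefore the treewidth is 1.

1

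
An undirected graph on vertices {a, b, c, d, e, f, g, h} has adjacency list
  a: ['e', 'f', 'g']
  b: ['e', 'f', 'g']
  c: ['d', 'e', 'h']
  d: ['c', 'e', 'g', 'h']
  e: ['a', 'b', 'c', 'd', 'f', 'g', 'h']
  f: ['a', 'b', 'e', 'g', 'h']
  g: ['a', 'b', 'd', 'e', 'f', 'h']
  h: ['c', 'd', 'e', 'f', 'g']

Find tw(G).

A width-3 tree decomposition is:
Bags: B1 = {e, f, g, h}  B2 = {b, e, f, g}  B3 = {d, e, g, h}  B4 = {c, d, e, h}  B5 = {a, e, f, g}
Tree: B1–B2, B1–B3, B3–B4, B1–B5
Each bag holds 4 vertices, so the decomposition has width 3, which upper-bounds the treewidth. Conversely, {d, e, g, h} is a clique of size 4, and the vertices of any clique must share a bag in every tree decomposition; so some bag has ≥ 4 vertices and tw(G) ≥ 3. The upper and lower bounds meet at 3, so that is the treewidth.

3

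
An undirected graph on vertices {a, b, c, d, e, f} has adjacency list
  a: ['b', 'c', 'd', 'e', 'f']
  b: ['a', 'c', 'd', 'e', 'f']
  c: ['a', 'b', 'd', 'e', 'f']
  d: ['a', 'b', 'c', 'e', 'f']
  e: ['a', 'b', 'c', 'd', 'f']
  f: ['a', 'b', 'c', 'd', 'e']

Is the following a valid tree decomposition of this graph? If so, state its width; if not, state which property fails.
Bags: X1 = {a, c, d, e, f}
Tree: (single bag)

A tree decomposition must satisfy three properties: every vertex lies in some bag; for every edge, both endpoints lie together in some bag; and for every vertex, the bags containing it form a connected subtree. Here vertex b appears in no bag, so the decomposition is invalid.

No — vertex b appears in no bag.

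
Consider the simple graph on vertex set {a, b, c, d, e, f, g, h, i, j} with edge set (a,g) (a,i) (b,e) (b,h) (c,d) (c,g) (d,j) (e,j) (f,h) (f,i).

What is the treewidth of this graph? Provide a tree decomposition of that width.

The largest bag has 3 vertices, giving width 2; this decomposition certifies tw(G) ≤ 2. The edges h–f–i–a–g–c–d–j–e–b–h form a cycle, so G is not a tree and its treewidth is at least 2. Hence tw(G) = 2 exactly.

Treewidth 2.
One optimal decomposition is:
Bags: B1 = {f, h, i}  B2 = {a, h, i}  B3 = {a, g, h}  B4 = {c, g, h}  B5 = {c, d, h}  B6 = {d, h, j}  B7 = {e, h, j}  B8 = {b, e, h}
Tree: B1–B2, B2–B3, B3–B4, B4–B5, B5–B6, B6–B7, B7–B8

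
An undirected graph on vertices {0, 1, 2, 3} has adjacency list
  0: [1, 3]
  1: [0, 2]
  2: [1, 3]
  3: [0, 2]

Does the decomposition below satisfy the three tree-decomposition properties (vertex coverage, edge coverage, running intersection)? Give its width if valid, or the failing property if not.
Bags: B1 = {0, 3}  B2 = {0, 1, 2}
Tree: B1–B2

A tree decomposition must satisfy three properties: every vertex lies in some bag; for every edge, both endpoints lie together in some bag; and for every vertex, the bags containing it form a connected subtree. Here edge (2,3) lies in no bag, so the decomposition is invalid.

No — edge (2,3) lies in no bag.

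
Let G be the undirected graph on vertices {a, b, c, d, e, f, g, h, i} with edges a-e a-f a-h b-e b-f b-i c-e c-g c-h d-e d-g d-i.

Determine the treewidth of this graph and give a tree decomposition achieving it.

The largest bag has 4 vertices, giving width 3; this decomposition certifies tw(G) ≤ 3. For the lower bound: the 4 vertex sets {b,f,i}, {a}, {e}, {c,d,g,h} are disjoint, each induces a connected subgraph, and every pair is joined by at least one edge of G. Contracting each set to a single vertex therefore yields K_{4} as a minor, and since treewidth is minor-monotone, tw(G) ≥ tw(K_{4}) = 3. The upper and lower bounds meet at 3, so that is the treewidth.

Treewidth 3.
Bags: B1 = {a, b, f, i}  B2 = {a, b, e, i}  B3 = {a, d, e, i}  B4 = {a, d, e, h}  B5 = {c, d, e, h}  B6 = {c, d, g, h}
Tree: B1–B2, B2–B3, B3–B4, B4–B5, B5–B6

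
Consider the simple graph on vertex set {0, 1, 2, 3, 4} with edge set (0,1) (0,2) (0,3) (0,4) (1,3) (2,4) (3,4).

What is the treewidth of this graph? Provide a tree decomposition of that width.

Treewidth 2.
One such decomposition:
Bags: B1 = {0, 1, 3}  B2 = {0, 3, 4}  B3 = {0, 2, 4}
Tree: B1–B2, B2–B3

The largest bag has 3 vertices, giving width 2; this decomposition certifies tw(G) ≤ 2. For the lower bound, the 3 vertices {0, 2, 4} are pairwise adjacent, and any tree decomposition puts a clique entirely inside one bag — forcing width ≥ 2. Therefore the treewidth is 2.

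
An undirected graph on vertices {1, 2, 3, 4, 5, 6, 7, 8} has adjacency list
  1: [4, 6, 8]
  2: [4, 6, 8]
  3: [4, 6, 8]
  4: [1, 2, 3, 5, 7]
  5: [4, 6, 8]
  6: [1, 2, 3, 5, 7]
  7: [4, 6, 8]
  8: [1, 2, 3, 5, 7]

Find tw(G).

3

A width-3 tree decomposition is:
Bags: B1 = {3, 4, 6, 8}  B2 = {2, 4, 6, 8}  B3 = {4, 5, 6, 8}  B4 = {4, 6, 7, 8}  B5 = {1, 4, 6, 8}
Tree: B1–B2, B2–B3, B3–B4, B4–B5
Every bag has size at most 4, so the width is 4 − 1 = 3 and tw(G) ≤ 3. For the lower bound: the 4 vertex sets {3,4}, {2,6}, {8}, {5} are disjoint, each induces a connected subgraph, and every pair is joined by at least one edge of G. Contracting each set to a single vertex therefore yields K_{4} as a minor, and since treewidth is minor-monotone, tw(G) ≥ tw(K_{4}) = 3. Therefore the treewidth is 3.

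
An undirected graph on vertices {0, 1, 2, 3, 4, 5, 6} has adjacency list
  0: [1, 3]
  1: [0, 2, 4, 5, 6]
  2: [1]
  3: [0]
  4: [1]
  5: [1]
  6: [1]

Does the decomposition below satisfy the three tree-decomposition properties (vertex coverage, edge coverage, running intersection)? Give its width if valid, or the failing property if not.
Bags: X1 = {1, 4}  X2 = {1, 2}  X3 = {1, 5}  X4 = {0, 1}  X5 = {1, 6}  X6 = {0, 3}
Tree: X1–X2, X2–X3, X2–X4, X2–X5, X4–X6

Every vertex of G appears in some bag (union = {0, 1, 2, 3, 4, 5, 6}); every edge is covered by a bag; and for each vertex v the set of bags containing v is connected in the bag tree. The decomposition is therefore valid. The largest bag has 2 vertices, so the width is 1.

Yes; width 1.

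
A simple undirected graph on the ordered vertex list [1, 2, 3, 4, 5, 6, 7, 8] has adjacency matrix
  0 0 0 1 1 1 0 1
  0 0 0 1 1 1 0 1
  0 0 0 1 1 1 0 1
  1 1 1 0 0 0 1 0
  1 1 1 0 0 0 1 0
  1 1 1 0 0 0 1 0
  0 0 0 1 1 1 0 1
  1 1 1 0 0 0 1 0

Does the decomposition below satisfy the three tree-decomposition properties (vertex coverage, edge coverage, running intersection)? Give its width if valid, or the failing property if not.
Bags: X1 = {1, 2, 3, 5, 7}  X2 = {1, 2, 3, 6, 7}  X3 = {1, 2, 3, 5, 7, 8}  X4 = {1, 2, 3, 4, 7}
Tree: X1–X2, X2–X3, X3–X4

No — bags containing vertex 5 are not connected in the tree.

A tree decomposition must satisfy three properties: every vertex lies in some bag; for every edge, both endpoints lie together in some bag; and for every vertex, the bags containing it form a connected subtree. Here bags containing vertex 5 are not connected in the tree, so the decomposition is invalid.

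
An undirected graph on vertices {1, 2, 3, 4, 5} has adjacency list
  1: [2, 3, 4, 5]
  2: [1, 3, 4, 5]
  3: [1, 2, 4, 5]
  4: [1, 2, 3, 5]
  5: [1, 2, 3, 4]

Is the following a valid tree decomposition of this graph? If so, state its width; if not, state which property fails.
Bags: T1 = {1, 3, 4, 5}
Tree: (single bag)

A tree decomposition must satisfy three properties: every vertex lies in some bag; for every edge, both endpoints lie together in some bag; and for every vertex, the bags containing it form a connected subtree. Here vertex 2 appears in no bag, so the decomposition is invalid.

No — vertex 2 appears in no bag.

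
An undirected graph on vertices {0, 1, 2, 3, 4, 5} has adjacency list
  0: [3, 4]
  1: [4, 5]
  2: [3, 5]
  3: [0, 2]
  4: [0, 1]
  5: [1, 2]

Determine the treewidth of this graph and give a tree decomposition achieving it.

Every bag has size at most 3, so the width is 3 − 1 = 2 and tw(G) ≤ 2. The edges 4–0–3–2–5–1–4 form a cycle, so G is not a tree and its treewidth is at least 2. Combining the bounds, tw(G) = 2.

Treewidth 2.
Bags: B1 = {0, 3, 4}  B2 = {2, 3, 4}  B3 = {2, 4, 5}  B4 = {1, 4, 5}
Tree: B1–B2, B2–B3, B3–B4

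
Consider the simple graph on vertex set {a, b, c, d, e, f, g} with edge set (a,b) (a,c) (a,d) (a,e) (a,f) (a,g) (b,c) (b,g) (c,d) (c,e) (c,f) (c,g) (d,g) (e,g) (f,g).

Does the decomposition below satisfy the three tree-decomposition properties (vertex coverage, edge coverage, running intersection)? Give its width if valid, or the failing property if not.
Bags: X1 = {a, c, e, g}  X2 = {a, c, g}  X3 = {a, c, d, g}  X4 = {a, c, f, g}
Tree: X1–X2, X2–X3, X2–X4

A tree decomposition must satisfy three properties: every vertex lies in some bag; for every edge, both endpoints lie together in some bag; and for every vertex, the bags containing it form a connected subtree. Here vertex b appears in no bag, so the decomposition is invalid.

No — vertex b appears in no bag.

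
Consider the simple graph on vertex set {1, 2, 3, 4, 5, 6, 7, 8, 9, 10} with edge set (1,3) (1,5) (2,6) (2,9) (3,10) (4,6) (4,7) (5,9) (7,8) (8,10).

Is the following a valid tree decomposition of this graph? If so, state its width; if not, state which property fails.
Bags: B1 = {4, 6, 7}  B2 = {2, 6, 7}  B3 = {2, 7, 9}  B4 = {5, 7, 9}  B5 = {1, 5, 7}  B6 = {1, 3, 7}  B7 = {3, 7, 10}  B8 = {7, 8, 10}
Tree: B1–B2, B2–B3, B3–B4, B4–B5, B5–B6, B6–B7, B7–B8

Every vertex of G appears in some bag (union = {1, 2, 3, 4, 5, 6, 7, 8, 9, 10}); every edge is covered by a bag; and for each vertex v the set of bags containing v is connected in the bag tree. The decomposition is therefore valid. The largest bag has 3 vertices, so the width is 2.

Yes; width 2.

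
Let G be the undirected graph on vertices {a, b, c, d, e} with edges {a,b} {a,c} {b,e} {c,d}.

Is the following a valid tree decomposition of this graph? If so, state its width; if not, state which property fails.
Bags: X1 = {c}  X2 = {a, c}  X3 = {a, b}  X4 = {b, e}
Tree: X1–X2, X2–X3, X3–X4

No — vertex d appears in no bag.

A tree decomposition must satisfy three properties: every vertex lies in some bag; for every edge, both endpoints lie together in some bag; and for every vertex, the bags containing it form a connected subtree. Here vertex d appears in no bag, so the decomposition is invalid.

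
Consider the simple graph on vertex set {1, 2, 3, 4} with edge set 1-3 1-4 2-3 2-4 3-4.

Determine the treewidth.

2

A width-2 tree decomposition is:
Bags: B1 = {1, 3, 4}  B2 = {2, 3, 4}
Tree: B1–B2
The largest bag has 3 vertices, giving width 2; this decomposition certifies tw(G) ≤ 2. Conversely, {1, 3, 4} is a clique of size 3, and the vertices of any clique must share a bag in every tree decomposition; so some bag has ≥ 3 vertices and tw(G) ≥ 2. Therefore the treewidth is 2.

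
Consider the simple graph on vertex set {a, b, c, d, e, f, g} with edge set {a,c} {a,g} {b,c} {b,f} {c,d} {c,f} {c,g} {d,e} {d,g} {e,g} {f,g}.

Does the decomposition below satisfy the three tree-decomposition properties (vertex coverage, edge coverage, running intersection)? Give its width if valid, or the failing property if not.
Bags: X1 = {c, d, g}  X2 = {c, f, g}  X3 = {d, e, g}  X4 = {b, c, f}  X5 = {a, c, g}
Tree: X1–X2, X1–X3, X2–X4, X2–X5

Yes; width 2.

Vertex coverage: the bags together contain {a, b, c, d, e, f, g}, the full vertex set. Edge coverage: each edge of G has both endpoints in at least one bag. Running intersection: for every vertex, the bags containing it form a connected subtree. All three properties hold, so this is a valid tree decomposition of width max|bag| − 1 = 2, and hence tw(G) ≤ 2.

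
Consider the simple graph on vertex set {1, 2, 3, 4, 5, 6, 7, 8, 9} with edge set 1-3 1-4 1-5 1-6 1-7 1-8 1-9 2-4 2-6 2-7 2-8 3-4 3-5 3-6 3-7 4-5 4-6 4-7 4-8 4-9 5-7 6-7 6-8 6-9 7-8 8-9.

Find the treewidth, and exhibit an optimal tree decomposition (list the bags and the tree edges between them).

Treewidth 4.
One optimal decomposition is:
Bags: B1 = {1, 3, 4, 6, 7}  B2 = {1, 4, 6, 7, 8}  B3 = {1, 3, 4, 5, 7}  B4 = {2, 4, 6, 7, 8}  B5 = {1, 4, 6, 8, 9}
Tree: B1–B2, B1–B3, B2–B4, B2–B5

The largest bag has 5 vertices, giving width 4; this decomposition certifies tw(G) ≤ 4. On the other hand G contains the 5-clique {1, 3, 4, 5, 7}. A clique must lie in a single bag of any decomposition, so no decomposition can have width below 4. The upper and lower bounds meet at 4, so that is the treewidth.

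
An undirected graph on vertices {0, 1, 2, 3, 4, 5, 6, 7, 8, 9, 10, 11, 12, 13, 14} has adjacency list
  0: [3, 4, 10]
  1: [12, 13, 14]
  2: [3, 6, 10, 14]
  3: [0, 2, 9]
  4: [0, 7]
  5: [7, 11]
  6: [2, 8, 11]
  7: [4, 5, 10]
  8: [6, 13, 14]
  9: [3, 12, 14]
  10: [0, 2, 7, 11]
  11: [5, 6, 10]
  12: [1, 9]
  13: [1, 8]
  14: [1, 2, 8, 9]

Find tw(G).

A width-3 tree decomposition is:
Bags: B1 = {0, 4, 5, 7}  B2 = {0, 5, 7, 10}  B3 = {0, 5, 10, 11}  B4 = {0, 3, 10, 11}  B5 = {2, 3, 10, 11}  B6 = {2, 3, 6, 11}  B7 = {2, 3, 6, 9}  B8 = {2, 6, 9, 14}  B9 = {6, 8, 9, 14}  B10 = {8, 9, 12, 14}  B11 = {1, 8, 12, 14}  B12 = {1, 8, 12, 13}
Tree: B1–B2, B2–B3, B3–B4, B4–B5, B5–B6, B6–B7, B7–B8, B8–B9, B9–B10, B10–B11, B11–B12
Every bag has size at most 4, so the width is 4 − 1 = 3 and tw(G) ≤ 3. For the lower bound: the 4 vertex sets {4,5,7}, {0}, {10}, {2,3,6,11} are disjoint, each induces a connected subgraph, and every pair is joined by at least one edge of G. Contracting each set to a single vertex therefore yields K_{4} as a minor, and since treewidth is minor-monotone, tw(G) ≥ tw(K_{4}) = 3. The upper and lower bounds meet at 3, so that is the treewidth.

3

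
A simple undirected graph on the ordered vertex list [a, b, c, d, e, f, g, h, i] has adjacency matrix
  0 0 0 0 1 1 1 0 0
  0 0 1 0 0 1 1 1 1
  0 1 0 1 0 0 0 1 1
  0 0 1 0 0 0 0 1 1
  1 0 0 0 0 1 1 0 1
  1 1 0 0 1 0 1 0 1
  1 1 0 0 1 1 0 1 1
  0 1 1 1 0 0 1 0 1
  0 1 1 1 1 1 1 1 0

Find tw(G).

3

A width-3 tree decomposition is:
Bags: B1 = {e, f, g, i}  B2 = {b, f, g, i}  B3 = {b, g, h, i}  B4 = {b, c, h, i}  B5 = {c, d, h, i}  B6 = {a, e, f, g}
Tree: B1–B2, B2–B3, B3–B4, B4–B5, B1–B6
Every bag has size at most 4, so the width is 4 − 1 = 3 and tw(G) ≤ 3. Conversely, {a, e, f, g} is a clique of size 4, and the vertices of any clique must share a bag in every tree decomposition; so some bag has ≥ 4 vertices and tw(G) ≥ 3. The upper and lower bounds meet at 3, so that is the treewidth.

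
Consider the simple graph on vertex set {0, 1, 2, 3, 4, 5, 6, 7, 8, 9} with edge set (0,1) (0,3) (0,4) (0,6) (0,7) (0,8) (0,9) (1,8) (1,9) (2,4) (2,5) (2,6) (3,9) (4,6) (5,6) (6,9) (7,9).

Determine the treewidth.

2

A width-2 tree decomposition is:
Bags: B1 = {0, 1, 9}  B2 = {0, 6, 9}  B3 = {0, 4, 6}  B4 = {0, 1, 8}  B5 = {0, 7, 9}  B6 = {0, 3, 9}  B7 = {2, 4, 6}  B8 = {2, 5, 6}
Tree: B1–B2, B2–B3, B1–B4, B1–B5, B5–B6, B3–B7, B7–B8
The largest bag has 3 vertices, giving width 2; this decomposition certifies tw(G) ≤ 2. On the other hand G contains the 3-clique {0, 1, 8}. A clique must lie in a single bag of any decomposition, so no decomposition can have width below 2. Therefore the treewidth is 2.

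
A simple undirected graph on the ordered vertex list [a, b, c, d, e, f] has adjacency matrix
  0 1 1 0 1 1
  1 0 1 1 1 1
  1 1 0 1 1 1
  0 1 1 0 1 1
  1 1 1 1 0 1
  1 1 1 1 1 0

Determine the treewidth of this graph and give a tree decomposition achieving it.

Treewidth 4.
One such decomposition:
Bags: B1 = {a, b, c, e, f}  B2 = {b, c, d, e, f}
Tree: B1–B2

Each bag holds 5 vertices, so the decomposition has width 4, which upper-bounds the treewidth. For the lower bound, the 5 vertices {b, c, d, e, f} are pairwise adjacent, and any tree decomposition puts a clique entirely inside one bag — forcing width ≥ 4. Combining the bounds, tw(G) = 4.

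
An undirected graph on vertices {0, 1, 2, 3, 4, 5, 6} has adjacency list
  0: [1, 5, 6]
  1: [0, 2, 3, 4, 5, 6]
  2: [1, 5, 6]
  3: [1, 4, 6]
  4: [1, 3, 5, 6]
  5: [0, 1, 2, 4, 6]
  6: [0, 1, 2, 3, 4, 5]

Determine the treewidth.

A width-3 tree decomposition is:
Bags: B1 = {1, 2, 5, 6}  B2 = {1, 4, 5, 6}  B3 = {1, 3, 4, 6}  B4 = {0, 1, 5, 6}
Tree: B1–B2, B2–B3, B2–B4
Each bag holds 4 vertices, so the decomposition has width 3, which upper-bounds the treewidth. For the lower bound, the 4 vertices {1, 3, 4, 6} are pairwise adjacent, and any tree decomposition puts a clique entirely inside one bag — forcing width ≥ 3. Therefore the treewidth is 3.

3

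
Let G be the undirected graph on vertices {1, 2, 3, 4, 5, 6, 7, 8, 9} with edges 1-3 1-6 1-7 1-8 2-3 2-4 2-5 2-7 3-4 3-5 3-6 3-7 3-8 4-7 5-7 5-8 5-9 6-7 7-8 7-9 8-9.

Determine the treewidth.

3

A width-3 tree decomposition is:
Bags: B1 = {1, 3, 7, 8}  B2 = {1, 3, 6, 7}  B3 = {3, 5, 7, 8}  B4 = {2, 3, 5, 7}  B5 = {5, 7, 8, 9}  B6 = {2, 3, 4, 7}
Tree: B1–B2, B1–B3, B3–B4, B3–B5, B4–B6
The largest bag has 4 vertices, giving width 3; this decomposition certifies tw(G) ≤ 3. Conversely, {5, 7, 8, 9} is a clique of size 4, and the vertices of any clique must share a bag in every tree decomposition; so some bag has ≥ 4 vertices and tw(G) ≥ 3. The upper and lower bounds meet at 3, so that is the treewidth.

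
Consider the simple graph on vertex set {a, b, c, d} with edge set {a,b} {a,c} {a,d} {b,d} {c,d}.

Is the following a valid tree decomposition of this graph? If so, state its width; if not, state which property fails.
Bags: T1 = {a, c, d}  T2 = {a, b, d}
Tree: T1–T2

Yes; width 2.

Every vertex of G appears in some bag (union = {a, b, c, d}); every edge is covered by a bag; and for each vertex v the set of bags containing v is connected in the bag tree. The decomposition is therefore valid. The largest bag has 3 vertices, so the width is 2.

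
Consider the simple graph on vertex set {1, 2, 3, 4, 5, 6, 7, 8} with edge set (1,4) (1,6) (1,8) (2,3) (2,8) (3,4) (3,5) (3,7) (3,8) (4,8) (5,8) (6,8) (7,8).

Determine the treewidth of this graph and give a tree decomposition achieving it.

Each bag holds 3 vertices, so the decomposition has width 2, which upper-bounds the treewidth. Conversely, {1, 4, 8} is a clique of size 3, and the vertices of any clique must share a bag in every tree decomposition; so some bag has ≥ 3 vertices and tw(G) ≥ 2. Therefore the treewidth is 2.

Treewidth 2.
One such decomposition:
Bags: B1 = {3, 4, 8}  B2 = {1, 4, 8}  B3 = {2, 3, 8}  B4 = {3, 7, 8}  B5 = {3, 5, 8}  B6 = {1, 6, 8}
Tree: B1–B2, B1–B3, B1–B4, B4–B5, B2–B6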